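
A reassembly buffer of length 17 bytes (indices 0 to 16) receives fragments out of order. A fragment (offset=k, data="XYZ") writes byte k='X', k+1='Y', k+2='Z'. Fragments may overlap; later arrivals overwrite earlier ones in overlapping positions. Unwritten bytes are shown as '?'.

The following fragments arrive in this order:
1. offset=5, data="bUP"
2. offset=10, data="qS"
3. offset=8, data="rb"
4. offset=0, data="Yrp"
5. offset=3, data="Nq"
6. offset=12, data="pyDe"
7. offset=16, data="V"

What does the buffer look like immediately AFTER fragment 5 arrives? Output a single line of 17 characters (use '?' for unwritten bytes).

Fragment 1: offset=5 data="bUP" -> buffer=?????bUP?????????
Fragment 2: offset=10 data="qS" -> buffer=?????bUP??qS?????
Fragment 3: offset=8 data="rb" -> buffer=?????bUPrbqS?????
Fragment 4: offset=0 data="Yrp" -> buffer=Yrp??bUPrbqS?????
Fragment 5: offset=3 data="Nq" -> buffer=YrpNqbUPrbqS?????

Answer: YrpNqbUPrbqS?????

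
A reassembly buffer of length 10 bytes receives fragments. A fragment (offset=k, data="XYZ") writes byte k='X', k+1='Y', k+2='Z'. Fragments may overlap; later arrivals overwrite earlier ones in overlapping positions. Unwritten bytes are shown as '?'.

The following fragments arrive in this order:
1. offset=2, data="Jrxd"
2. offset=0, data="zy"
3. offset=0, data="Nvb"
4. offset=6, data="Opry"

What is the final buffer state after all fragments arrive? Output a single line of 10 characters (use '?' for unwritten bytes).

Fragment 1: offset=2 data="Jrxd" -> buffer=??Jrxd????
Fragment 2: offset=0 data="zy" -> buffer=zyJrxd????
Fragment 3: offset=0 data="Nvb" -> buffer=Nvbrxd????
Fragment 4: offset=6 data="Opry" -> buffer=NvbrxdOpry

Answer: NvbrxdOpry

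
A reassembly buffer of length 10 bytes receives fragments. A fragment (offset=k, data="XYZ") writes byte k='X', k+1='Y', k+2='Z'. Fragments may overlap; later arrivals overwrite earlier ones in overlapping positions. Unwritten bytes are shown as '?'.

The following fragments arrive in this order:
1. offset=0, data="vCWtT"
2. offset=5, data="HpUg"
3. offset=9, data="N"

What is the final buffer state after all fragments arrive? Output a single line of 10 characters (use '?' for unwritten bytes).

Answer: vCWtTHpUgN

Derivation:
Fragment 1: offset=0 data="vCWtT" -> buffer=vCWtT?????
Fragment 2: offset=5 data="HpUg" -> buffer=vCWtTHpUg?
Fragment 3: offset=9 data="N" -> buffer=vCWtTHpUgN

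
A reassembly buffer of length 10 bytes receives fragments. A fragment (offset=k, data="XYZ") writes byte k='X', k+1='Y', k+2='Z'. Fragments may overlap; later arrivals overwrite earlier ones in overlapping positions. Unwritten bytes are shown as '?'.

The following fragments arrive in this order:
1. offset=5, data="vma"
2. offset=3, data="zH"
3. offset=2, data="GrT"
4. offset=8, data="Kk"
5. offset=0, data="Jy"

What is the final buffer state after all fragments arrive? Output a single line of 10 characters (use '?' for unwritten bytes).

Fragment 1: offset=5 data="vma" -> buffer=?????vma??
Fragment 2: offset=3 data="zH" -> buffer=???zHvma??
Fragment 3: offset=2 data="GrT" -> buffer=??GrTvma??
Fragment 4: offset=8 data="Kk" -> buffer=??GrTvmaKk
Fragment 5: offset=0 data="Jy" -> buffer=JyGrTvmaKk

Answer: JyGrTvmaKk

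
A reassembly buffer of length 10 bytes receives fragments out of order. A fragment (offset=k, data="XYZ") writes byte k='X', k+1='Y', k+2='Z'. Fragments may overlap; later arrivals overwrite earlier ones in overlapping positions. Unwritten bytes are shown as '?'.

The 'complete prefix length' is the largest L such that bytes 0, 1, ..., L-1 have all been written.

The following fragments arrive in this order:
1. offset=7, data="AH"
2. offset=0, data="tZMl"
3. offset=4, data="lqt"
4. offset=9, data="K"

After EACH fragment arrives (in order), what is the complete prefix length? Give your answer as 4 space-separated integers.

Fragment 1: offset=7 data="AH" -> buffer=???????AH? -> prefix_len=0
Fragment 2: offset=0 data="tZMl" -> buffer=tZMl???AH? -> prefix_len=4
Fragment 3: offset=4 data="lqt" -> buffer=tZMllqtAH? -> prefix_len=9
Fragment 4: offset=9 data="K" -> buffer=tZMllqtAHK -> prefix_len=10

Answer: 0 4 9 10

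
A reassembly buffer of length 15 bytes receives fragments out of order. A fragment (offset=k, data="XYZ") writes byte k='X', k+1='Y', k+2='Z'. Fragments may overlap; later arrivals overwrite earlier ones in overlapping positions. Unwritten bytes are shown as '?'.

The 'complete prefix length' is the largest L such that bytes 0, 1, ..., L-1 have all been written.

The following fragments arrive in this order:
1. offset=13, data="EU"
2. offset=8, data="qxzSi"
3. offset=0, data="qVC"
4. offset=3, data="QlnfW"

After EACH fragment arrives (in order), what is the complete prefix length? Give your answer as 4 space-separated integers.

Fragment 1: offset=13 data="EU" -> buffer=?????????????EU -> prefix_len=0
Fragment 2: offset=8 data="qxzSi" -> buffer=????????qxzSiEU -> prefix_len=0
Fragment 3: offset=0 data="qVC" -> buffer=qVC?????qxzSiEU -> prefix_len=3
Fragment 4: offset=3 data="QlnfW" -> buffer=qVCQlnfWqxzSiEU -> prefix_len=15

Answer: 0 0 3 15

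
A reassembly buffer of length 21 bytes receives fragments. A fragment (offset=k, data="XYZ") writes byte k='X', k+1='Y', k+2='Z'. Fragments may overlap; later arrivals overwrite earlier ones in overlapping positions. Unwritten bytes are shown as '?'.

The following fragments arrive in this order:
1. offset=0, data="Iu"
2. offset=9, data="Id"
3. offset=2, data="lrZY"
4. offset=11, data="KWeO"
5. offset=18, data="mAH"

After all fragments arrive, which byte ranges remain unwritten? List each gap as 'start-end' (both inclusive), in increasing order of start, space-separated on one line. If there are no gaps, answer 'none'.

Fragment 1: offset=0 len=2
Fragment 2: offset=9 len=2
Fragment 3: offset=2 len=4
Fragment 4: offset=11 len=4
Fragment 5: offset=18 len=3
Gaps: 6-8 15-17

Answer: 6-8 15-17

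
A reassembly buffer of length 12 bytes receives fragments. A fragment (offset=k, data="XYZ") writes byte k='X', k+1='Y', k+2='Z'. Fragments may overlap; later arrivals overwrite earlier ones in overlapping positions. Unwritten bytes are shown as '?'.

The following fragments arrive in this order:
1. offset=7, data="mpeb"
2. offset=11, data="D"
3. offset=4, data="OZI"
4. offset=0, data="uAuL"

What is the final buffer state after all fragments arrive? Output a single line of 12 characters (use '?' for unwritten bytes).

Fragment 1: offset=7 data="mpeb" -> buffer=???????mpeb?
Fragment 2: offset=11 data="D" -> buffer=???????mpebD
Fragment 3: offset=4 data="OZI" -> buffer=????OZImpebD
Fragment 4: offset=0 data="uAuL" -> buffer=uAuLOZImpebD

Answer: uAuLOZImpebD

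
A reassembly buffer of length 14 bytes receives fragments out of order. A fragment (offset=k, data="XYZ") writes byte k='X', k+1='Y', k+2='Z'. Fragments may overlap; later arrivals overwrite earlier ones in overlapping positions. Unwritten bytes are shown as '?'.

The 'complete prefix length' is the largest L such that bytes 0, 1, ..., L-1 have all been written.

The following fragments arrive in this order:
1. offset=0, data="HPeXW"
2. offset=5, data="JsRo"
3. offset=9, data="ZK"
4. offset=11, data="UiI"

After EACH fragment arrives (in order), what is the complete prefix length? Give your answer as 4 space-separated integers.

Fragment 1: offset=0 data="HPeXW" -> buffer=HPeXW????????? -> prefix_len=5
Fragment 2: offset=5 data="JsRo" -> buffer=HPeXWJsRo????? -> prefix_len=9
Fragment 3: offset=9 data="ZK" -> buffer=HPeXWJsRoZK??? -> prefix_len=11
Fragment 4: offset=11 data="UiI" -> buffer=HPeXWJsRoZKUiI -> prefix_len=14

Answer: 5 9 11 14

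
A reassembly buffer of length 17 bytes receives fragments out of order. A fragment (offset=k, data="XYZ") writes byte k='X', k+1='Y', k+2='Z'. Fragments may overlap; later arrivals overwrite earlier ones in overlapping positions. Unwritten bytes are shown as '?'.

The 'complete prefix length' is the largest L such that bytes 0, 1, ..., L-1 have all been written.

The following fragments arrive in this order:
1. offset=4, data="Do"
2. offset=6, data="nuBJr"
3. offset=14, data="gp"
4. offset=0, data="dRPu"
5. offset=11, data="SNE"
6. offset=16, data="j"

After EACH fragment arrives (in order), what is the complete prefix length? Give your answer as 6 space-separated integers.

Answer: 0 0 0 11 16 17

Derivation:
Fragment 1: offset=4 data="Do" -> buffer=????Do??????????? -> prefix_len=0
Fragment 2: offset=6 data="nuBJr" -> buffer=????DonuBJr?????? -> prefix_len=0
Fragment 3: offset=14 data="gp" -> buffer=????DonuBJr???gp? -> prefix_len=0
Fragment 4: offset=0 data="dRPu" -> buffer=dRPuDonuBJr???gp? -> prefix_len=11
Fragment 5: offset=11 data="SNE" -> buffer=dRPuDonuBJrSNEgp? -> prefix_len=16
Fragment 6: offset=16 data="j" -> buffer=dRPuDonuBJrSNEgpj -> prefix_len=17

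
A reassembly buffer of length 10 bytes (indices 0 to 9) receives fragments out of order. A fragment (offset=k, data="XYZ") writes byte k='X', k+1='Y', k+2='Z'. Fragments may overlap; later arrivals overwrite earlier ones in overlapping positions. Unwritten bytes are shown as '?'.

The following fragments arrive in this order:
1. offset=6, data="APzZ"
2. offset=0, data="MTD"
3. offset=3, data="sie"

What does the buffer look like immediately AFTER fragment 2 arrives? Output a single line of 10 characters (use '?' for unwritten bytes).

Answer: MTD???APzZ

Derivation:
Fragment 1: offset=6 data="APzZ" -> buffer=??????APzZ
Fragment 2: offset=0 data="MTD" -> buffer=MTD???APzZ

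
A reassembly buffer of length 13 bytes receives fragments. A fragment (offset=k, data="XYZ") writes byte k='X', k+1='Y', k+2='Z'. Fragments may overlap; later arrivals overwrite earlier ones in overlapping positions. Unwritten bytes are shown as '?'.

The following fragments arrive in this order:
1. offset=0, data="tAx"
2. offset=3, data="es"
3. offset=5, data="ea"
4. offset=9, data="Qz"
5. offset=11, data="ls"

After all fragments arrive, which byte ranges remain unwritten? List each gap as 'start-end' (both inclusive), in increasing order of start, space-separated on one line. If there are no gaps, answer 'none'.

Answer: 7-8

Derivation:
Fragment 1: offset=0 len=3
Fragment 2: offset=3 len=2
Fragment 3: offset=5 len=2
Fragment 4: offset=9 len=2
Fragment 5: offset=11 len=2
Gaps: 7-8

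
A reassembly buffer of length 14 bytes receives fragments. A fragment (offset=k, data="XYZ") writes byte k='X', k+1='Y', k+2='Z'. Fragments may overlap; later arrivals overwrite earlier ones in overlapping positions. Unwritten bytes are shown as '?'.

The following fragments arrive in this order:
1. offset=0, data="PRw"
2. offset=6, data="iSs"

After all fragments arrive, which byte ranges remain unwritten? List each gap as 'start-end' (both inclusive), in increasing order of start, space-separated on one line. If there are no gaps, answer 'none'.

Fragment 1: offset=0 len=3
Fragment 2: offset=6 len=3
Gaps: 3-5 9-13

Answer: 3-5 9-13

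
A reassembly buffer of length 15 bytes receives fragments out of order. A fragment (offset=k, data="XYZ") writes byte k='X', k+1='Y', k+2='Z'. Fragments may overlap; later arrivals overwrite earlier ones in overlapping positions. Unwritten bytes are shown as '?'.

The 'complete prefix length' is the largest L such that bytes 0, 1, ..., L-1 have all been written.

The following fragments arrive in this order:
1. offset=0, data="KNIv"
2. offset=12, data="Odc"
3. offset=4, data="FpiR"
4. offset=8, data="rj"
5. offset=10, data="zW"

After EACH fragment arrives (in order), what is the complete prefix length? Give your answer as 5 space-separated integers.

Answer: 4 4 8 10 15

Derivation:
Fragment 1: offset=0 data="KNIv" -> buffer=KNIv??????????? -> prefix_len=4
Fragment 2: offset=12 data="Odc" -> buffer=KNIv????????Odc -> prefix_len=4
Fragment 3: offset=4 data="FpiR" -> buffer=KNIvFpiR????Odc -> prefix_len=8
Fragment 4: offset=8 data="rj" -> buffer=KNIvFpiRrj??Odc -> prefix_len=10
Fragment 5: offset=10 data="zW" -> buffer=KNIvFpiRrjzWOdc -> prefix_len=15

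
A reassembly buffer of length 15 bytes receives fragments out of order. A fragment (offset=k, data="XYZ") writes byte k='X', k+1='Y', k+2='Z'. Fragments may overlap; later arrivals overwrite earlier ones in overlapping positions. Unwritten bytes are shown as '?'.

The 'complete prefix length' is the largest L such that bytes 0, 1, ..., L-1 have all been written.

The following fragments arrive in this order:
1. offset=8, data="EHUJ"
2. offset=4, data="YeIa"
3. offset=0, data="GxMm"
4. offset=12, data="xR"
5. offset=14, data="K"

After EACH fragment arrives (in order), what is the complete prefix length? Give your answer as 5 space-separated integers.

Answer: 0 0 12 14 15

Derivation:
Fragment 1: offset=8 data="EHUJ" -> buffer=????????EHUJ??? -> prefix_len=0
Fragment 2: offset=4 data="YeIa" -> buffer=????YeIaEHUJ??? -> prefix_len=0
Fragment 3: offset=0 data="GxMm" -> buffer=GxMmYeIaEHUJ??? -> prefix_len=12
Fragment 4: offset=12 data="xR" -> buffer=GxMmYeIaEHUJxR? -> prefix_len=14
Fragment 5: offset=14 data="K" -> buffer=GxMmYeIaEHUJxRK -> prefix_len=15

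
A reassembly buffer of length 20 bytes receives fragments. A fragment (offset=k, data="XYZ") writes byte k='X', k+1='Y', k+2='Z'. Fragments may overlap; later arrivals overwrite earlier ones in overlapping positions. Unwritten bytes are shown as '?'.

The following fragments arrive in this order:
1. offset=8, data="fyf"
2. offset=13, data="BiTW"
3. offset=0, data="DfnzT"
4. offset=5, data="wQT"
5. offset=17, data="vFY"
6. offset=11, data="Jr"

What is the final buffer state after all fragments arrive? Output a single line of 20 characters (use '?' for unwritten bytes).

Fragment 1: offset=8 data="fyf" -> buffer=????????fyf?????????
Fragment 2: offset=13 data="BiTW" -> buffer=????????fyf??BiTW???
Fragment 3: offset=0 data="DfnzT" -> buffer=DfnzT???fyf??BiTW???
Fragment 4: offset=5 data="wQT" -> buffer=DfnzTwQTfyf??BiTW???
Fragment 5: offset=17 data="vFY" -> buffer=DfnzTwQTfyf??BiTWvFY
Fragment 6: offset=11 data="Jr" -> buffer=DfnzTwQTfyfJrBiTWvFY

Answer: DfnzTwQTfyfJrBiTWvFY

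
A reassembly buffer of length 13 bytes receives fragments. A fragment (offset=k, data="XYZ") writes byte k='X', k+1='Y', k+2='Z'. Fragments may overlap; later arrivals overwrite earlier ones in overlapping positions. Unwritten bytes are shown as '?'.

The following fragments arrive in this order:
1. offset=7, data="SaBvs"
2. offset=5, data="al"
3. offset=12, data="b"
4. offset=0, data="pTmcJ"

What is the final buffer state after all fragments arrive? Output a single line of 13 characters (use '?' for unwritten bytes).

Fragment 1: offset=7 data="SaBvs" -> buffer=???????SaBvs?
Fragment 2: offset=5 data="al" -> buffer=?????alSaBvs?
Fragment 3: offset=12 data="b" -> buffer=?????alSaBvsb
Fragment 4: offset=0 data="pTmcJ" -> buffer=pTmcJalSaBvsb

Answer: pTmcJalSaBvsb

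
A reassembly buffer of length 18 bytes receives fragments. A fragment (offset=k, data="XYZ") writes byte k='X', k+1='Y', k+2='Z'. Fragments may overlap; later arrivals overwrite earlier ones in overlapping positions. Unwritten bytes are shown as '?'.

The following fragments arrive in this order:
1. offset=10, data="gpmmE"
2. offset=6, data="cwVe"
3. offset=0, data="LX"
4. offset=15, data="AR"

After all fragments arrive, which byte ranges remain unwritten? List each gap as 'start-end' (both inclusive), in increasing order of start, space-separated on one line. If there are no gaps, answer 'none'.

Answer: 2-5 17-17

Derivation:
Fragment 1: offset=10 len=5
Fragment 2: offset=6 len=4
Fragment 3: offset=0 len=2
Fragment 4: offset=15 len=2
Gaps: 2-5 17-17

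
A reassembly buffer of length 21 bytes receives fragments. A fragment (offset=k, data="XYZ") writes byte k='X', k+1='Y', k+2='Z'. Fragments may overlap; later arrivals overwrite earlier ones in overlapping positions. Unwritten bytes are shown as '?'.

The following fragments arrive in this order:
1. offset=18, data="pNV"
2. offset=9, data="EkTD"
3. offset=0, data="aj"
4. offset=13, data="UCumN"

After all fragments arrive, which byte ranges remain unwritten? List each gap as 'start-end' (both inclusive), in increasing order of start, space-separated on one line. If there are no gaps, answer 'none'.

Fragment 1: offset=18 len=3
Fragment 2: offset=9 len=4
Fragment 3: offset=0 len=2
Fragment 4: offset=13 len=5
Gaps: 2-8

Answer: 2-8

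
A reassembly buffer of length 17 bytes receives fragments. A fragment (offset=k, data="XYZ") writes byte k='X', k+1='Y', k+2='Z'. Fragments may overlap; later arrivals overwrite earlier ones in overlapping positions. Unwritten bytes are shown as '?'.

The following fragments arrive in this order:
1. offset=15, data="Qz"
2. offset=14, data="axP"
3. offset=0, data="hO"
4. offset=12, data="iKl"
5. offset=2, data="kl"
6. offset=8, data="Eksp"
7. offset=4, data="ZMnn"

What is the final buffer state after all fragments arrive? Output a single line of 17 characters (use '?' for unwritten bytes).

Answer: hOklZMnnEkspiKlxP

Derivation:
Fragment 1: offset=15 data="Qz" -> buffer=???????????????Qz
Fragment 2: offset=14 data="axP" -> buffer=??????????????axP
Fragment 3: offset=0 data="hO" -> buffer=hO????????????axP
Fragment 4: offset=12 data="iKl" -> buffer=hO??????????iKlxP
Fragment 5: offset=2 data="kl" -> buffer=hOkl????????iKlxP
Fragment 6: offset=8 data="Eksp" -> buffer=hOkl????EkspiKlxP
Fragment 7: offset=4 data="ZMnn" -> buffer=hOklZMnnEkspiKlxP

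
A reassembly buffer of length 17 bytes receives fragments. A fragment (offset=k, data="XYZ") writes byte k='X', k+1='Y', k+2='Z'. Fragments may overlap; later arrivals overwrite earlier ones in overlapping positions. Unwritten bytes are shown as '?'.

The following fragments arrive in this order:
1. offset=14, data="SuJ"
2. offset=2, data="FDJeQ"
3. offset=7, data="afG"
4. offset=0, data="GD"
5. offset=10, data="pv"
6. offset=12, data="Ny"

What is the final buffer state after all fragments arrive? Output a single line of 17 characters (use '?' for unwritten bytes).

Answer: GDFDJeQafGpvNySuJ

Derivation:
Fragment 1: offset=14 data="SuJ" -> buffer=??????????????SuJ
Fragment 2: offset=2 data="FDJeQ" -> buffer=??FDJeQ???????SuJ
Fragment 3: offset=7 data="afG" -> buffer=??FDJeQafG????SuJ
Fragment 4: offset=0 data="GD" -> buffer=GDFDJeQafG????SuJ
Fragment 5: offset=10 data="pv" -> buffer=GDFDJeQafGpv??SuJ
Fragment 6: offset=12 data="Ny" -> buffer=GDFDJeQafGpvNySuJ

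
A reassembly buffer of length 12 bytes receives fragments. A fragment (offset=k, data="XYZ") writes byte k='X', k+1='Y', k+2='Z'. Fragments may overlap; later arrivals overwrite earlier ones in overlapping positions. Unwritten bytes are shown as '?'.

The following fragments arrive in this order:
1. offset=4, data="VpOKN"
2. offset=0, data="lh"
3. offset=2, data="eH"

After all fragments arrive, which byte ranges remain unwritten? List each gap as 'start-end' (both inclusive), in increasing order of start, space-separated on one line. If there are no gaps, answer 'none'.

Answer: 9-11

Derivation:
Fragment 1: offset=4 len=5
Fragment 2: offset=0 len=2
Fragment 3: offset=2 len=2
Gaps: 9-11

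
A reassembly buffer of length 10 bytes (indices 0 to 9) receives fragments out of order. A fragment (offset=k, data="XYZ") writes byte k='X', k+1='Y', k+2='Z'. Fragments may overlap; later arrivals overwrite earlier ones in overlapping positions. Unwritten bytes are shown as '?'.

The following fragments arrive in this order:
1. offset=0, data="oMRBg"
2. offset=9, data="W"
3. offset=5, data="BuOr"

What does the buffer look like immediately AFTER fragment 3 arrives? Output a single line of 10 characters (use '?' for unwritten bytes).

Answer: oMRBgBuOrW

Derivation:
Fragment 1: offset=0 data="oMRBg" -> buffer=oMRBg?????
Fragment 2: offset=9 data="W" -> buffer=oMRBg????W
Fragment 3: offset=5 data="BuOr" -> buffer=oMRBgBuOrW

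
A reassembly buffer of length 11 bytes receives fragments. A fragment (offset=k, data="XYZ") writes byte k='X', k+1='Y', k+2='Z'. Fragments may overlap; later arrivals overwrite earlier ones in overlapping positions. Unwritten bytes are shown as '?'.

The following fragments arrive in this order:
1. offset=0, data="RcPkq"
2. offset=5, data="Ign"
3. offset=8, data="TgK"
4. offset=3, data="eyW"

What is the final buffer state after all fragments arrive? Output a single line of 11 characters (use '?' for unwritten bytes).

Fragment 1: offset=0 data="RcPkq" -> buffer=RcPkq??????
Fragment 2: offset=5 data="Ign" -> buffer=RcPkqIgn???
Fragment 3: offset=8 data="TgK" -> buffer=RcPkqIgnTgK
Fragment 4: offset=3 data="eyW" -> buffer=RcPeyWgnTgK

Answer: RcPeyWgnTgK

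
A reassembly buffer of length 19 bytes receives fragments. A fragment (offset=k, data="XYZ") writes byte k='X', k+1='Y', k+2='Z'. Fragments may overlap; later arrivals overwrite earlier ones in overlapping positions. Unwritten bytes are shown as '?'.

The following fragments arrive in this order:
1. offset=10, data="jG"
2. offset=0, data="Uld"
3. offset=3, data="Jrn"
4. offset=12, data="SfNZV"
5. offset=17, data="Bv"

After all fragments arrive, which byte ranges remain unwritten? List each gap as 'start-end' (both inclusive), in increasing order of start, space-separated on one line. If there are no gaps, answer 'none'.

Answer: 6-9

Derivation:
Fragment 1: offset=10 len=2
Fragment 2: offset=0 len=3
Fragment 3: offset=3 len=3
Fragment 4: offset=12 len=5
Fragment 5: offset=17 len=2
Gaps: 6-9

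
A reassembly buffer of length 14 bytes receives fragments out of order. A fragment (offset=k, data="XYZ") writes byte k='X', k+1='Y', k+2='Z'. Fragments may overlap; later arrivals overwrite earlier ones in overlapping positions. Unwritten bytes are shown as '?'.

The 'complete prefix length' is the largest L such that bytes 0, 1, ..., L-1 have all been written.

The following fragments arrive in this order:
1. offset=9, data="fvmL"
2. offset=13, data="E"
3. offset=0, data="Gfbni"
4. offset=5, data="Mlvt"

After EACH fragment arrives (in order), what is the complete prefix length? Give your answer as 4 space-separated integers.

Fragment 1: offset=9 data="fvmL" -> buffer=?????????fvmL? -> prefix_len=0
Fragment 2: offset=13 data="E" -> buffer=?????????fvmLE -> prefix_len=0
Fragment 3: offset=0 data="Gfbni" -> buffer=Gfbni????fvmLE -> prefix_len=5
Fragment 4: offset=5 data="Mlvt" -> buffer=GfbniMlvtfvmLE -> prefix_len=14

Answer: 0 0 5 14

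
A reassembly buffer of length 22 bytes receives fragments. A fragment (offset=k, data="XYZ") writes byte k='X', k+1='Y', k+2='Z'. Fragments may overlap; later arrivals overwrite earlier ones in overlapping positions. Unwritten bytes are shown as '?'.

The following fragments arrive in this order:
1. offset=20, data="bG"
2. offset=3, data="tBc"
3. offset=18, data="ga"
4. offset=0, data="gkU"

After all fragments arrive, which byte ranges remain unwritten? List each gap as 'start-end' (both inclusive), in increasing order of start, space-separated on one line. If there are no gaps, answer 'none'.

Fragment 1: offset=20 len=2
Fragment 2: offset=3 len=3
Fragment 3: offset=18 len=2
Fragment 4: offset=0 len=3
Gaps: 6-17

Answer: 6-17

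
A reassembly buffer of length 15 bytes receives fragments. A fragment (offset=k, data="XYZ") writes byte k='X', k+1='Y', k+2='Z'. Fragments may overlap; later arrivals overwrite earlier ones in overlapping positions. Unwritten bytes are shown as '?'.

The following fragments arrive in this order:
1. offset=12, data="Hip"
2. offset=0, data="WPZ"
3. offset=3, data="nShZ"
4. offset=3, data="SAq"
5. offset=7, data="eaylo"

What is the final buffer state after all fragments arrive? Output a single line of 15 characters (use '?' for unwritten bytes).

Fragment 1: offset=12 data="Hip" -> buffer=????????????Hip
Fragment 2: offset=0 data="WPZ" -> buffer=WPZ?????????Hip
Fragment 3: offset=3 data="nShZ" -> buffer=WPZnShZ?????Hip
Fragment 4: offset=3 data="SAq" -> buffer=WPZSAqZ?????Hip
Fragment 5: offset=7 data="eaylo" -> buffer=WPZSAqZeayloHip

Answer: WPZSAqZeayloHip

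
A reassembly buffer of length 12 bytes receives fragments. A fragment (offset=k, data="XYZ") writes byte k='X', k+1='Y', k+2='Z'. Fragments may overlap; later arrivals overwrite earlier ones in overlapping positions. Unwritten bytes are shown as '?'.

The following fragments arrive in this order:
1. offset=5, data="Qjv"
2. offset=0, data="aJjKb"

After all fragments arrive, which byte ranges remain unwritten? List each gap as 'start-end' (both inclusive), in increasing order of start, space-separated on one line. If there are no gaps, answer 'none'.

Fragment 1: offset=5 len=3
Fragment 2: offset=0 len=5
Gaps: 8-11

Answer: 8-11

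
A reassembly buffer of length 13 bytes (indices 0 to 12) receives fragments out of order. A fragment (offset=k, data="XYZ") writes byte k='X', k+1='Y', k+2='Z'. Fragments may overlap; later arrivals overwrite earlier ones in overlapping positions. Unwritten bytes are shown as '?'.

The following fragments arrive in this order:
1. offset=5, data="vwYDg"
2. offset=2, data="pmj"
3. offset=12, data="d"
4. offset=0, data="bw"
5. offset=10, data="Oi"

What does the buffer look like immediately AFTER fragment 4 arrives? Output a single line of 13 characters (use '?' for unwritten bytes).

Answer: bwpmjvwYDg??d

Derivation:
Fragment 1: offset=5 data="vwYDg" -> buffer=?????vwYDg???
Fragment 2: offset=2 data="pmj" -> buffer=??pmjvwYDg???
Fragment 3: offset=12 data="d" -> buffer=??pmjvwYDg??d
Fragment 4: offset=0 data="bw" -> buffer=bwpmjvwYDg??d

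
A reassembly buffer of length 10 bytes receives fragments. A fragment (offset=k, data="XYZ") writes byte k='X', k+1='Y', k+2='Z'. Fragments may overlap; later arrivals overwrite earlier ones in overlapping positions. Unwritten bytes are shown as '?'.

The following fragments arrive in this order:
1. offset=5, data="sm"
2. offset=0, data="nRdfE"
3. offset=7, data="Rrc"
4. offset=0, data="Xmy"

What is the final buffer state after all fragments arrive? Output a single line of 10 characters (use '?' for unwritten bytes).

Fragment 1: offset=5 data="sm" -> buffer=?????sm???
Fragment 2: offset=0 data="nRdfE" -> buffer=nRdfEsm???
Fragment 3: offset=7 data="Rrc" -> buffer=nRdfEsmRrc
Fragment 4: offset=0 data="Xmy" -> buffer=XmyfEsmRrc

Answer: XmyfEsmRrc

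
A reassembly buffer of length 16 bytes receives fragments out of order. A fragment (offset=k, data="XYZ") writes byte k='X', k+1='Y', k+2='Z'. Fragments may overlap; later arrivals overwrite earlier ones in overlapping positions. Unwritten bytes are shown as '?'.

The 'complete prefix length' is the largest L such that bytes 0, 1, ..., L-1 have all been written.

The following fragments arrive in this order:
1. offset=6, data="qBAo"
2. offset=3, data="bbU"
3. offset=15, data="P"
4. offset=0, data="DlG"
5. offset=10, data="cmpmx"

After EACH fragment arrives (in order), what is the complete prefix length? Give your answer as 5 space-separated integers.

Fragment 1: offset=6 data="qBAo" -> buffer=??????qBAo?????? -> prefix_len=0
Fragment 2: offset=3 data="bbU" -> buffer=???bbUqBAo?????? -> prefix_len=0
Fragment 3: offset=15 data="P" -> buffer=???bbUqBAo?????P -> prefix_len=0
Fragment 4: offset=0 data="DlG" -> buffer=DlGbbUqBAo?????P -> prefix_len=10
Fragment 5: offset=10 data="cmpmx" -> buffer=DlGbbUqBAocmpmxP -> prefix_len=16

Answer: 0 0 0 10 16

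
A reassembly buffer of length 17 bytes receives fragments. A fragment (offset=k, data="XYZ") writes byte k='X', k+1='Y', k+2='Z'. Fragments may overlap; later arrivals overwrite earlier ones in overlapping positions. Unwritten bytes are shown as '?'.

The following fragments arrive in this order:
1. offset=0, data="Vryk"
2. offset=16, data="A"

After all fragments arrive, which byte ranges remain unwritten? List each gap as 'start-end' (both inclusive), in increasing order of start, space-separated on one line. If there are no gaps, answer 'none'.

Answer: 4-15

Derivation:
Fragment 1: offset=0 len=4
Fragment 2: offset=16 len=1
Gaps: 4-15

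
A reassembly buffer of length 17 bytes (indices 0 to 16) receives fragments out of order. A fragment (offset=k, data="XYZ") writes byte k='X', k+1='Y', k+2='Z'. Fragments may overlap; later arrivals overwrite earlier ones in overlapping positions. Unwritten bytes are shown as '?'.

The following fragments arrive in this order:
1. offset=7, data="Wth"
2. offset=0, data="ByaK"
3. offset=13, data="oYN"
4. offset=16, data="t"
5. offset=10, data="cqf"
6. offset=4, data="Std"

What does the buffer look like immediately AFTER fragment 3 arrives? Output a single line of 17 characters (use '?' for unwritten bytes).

Fragment 1: offset=7 data="Wth" -> buffer=???????Wth???????
Fragment 2: offset=0 data="ByaK" -> buffer=ByaK???Wth???????
Fragment 3: offset=13 data="oYN" -> buffer=ByaK???Wth???oYN?

Answer: ByaK???Wth???oYN?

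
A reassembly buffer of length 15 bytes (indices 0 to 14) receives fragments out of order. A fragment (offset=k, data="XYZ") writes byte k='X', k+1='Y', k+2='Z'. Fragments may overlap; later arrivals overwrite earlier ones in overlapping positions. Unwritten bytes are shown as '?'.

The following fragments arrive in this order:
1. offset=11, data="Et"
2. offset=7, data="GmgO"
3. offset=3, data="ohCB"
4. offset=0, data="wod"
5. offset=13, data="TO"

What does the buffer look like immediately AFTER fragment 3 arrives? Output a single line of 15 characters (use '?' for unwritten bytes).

Fragment 1: offset=11 data="Et" -> buffer=???????????Et??
Fragment 2: offset=7 data="GmgO" -> buffer=???????GmgOEt??
Fragment 3: offset=3 data="ohCB" -> buffer=???ohCBGmgOEt??

Answer: ???ohCBGmgOEt??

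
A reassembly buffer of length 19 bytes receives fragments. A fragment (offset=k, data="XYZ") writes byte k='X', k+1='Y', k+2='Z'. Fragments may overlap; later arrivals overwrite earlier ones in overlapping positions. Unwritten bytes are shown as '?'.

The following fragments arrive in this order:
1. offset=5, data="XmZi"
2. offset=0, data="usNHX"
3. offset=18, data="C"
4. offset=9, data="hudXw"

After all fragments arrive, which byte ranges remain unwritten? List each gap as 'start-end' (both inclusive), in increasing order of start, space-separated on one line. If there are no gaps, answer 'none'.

Fragment 1: offset=5 len=4
Fragment 2: offset=0 len=5
Fragment 3: offset=18 len=1
Fragment 4: offset=9 len=5
Gaps: 14-17

Answer: 14-17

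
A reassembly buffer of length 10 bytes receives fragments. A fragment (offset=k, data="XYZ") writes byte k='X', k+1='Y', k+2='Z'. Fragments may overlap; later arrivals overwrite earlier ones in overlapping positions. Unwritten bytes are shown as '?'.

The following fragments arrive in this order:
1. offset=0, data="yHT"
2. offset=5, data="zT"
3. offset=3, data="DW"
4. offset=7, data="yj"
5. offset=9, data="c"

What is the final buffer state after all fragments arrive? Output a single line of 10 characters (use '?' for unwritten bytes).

Fragment 1: offset=0 data="yHT" -> buffer=yHT???????
Fragment 2: offset=5 data="zT" -> buffer=yHT??zT???
Fragment 3: offset=3 data="DW" -> buffer=yHTDWzT???
Fragment 4: offset=7 data="yj" -> buffer=yHTDWzTyj?
Fragment 5: offset=9 data="c" -> buffer=yHTDWzTyjc

Answer: yHTDWzTyjc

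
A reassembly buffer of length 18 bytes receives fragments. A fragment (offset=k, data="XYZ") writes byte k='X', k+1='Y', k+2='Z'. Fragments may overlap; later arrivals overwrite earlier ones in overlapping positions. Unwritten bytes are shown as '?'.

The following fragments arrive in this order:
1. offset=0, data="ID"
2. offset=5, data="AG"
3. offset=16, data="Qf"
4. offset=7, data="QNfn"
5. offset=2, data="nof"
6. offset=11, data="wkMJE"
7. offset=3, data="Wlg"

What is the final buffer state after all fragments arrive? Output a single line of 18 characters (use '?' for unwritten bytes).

Answer: IDnWlgGQNfnwkMJEQf

Derivation:
Fragment 1: offset=0 data="ID" -> buffer=ID????????????????
Fragment 2: offset=5 data="AG" -> buffer=ID???AG???????????
Fragment 3: offset=16 data="Qf" -> buffer=ID???AG?????????Qf
Fragment 4: offset=7 data="QNfn" -> buffer=ID???AGQNfn?????Qf
Fragment 5: offset=2 data="nof" -> buffer=IDnofAGQNfn?????Qf
Fragment 6: offset=11 data="wkMJE" -> buffer=IDnofAGQNfnwkMJEQf
Fragment 7: offset=3 data="Wlg" -> buffer=IDnWlgGQNfnwkMJEQf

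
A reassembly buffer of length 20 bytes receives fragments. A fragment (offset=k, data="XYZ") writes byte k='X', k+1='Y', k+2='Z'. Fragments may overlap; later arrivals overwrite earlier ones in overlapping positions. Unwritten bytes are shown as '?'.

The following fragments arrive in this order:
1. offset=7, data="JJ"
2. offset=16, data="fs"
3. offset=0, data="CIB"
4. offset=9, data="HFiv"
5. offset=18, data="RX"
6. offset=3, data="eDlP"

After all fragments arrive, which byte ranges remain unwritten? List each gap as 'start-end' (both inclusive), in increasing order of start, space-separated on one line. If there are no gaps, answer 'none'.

Fragment 1: offset=7 len=2
Fragment 2: offset=16 len=2
Fragment 3: offset=0 len=3
Fragment 4: offset=9 len=4
Fragment 5: offset=18 len=2
Fragment 6: offset=3 len=4
Gaps: 13-15

Answer: 13-15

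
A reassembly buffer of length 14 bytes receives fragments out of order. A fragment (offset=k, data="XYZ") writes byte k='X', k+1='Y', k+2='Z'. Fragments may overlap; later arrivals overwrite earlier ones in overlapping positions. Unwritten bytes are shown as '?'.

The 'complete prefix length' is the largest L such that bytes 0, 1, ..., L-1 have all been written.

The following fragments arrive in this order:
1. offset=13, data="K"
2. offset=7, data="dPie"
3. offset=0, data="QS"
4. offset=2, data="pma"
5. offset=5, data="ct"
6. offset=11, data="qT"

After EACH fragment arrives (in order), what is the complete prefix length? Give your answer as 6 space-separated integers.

Fragment 1: offset=13 data="K" -> buffer=?????????????K -> prefix_len=0
Fragment 2: offset=7 data="dPie" -> buffer=???????dPie??K -> prefix_len=0
Fragment 3: offset=0 data="QS" -> buffer=QS?????dPie??K -> prefix_len=2
Fragment 4: offset=2 data="pma" -> buffer=QSpma??dPie??K -> prefix_len=5
Fragment 5: offset=5 data="ct" -> buffer=QSpmactdPie??K -> prefix_len=11
Fragment 6: offset=11 data="qT" -> buffer=QSpmactdPieqTK -> prefix_len=14

Answer: 0 0 2 5 11 14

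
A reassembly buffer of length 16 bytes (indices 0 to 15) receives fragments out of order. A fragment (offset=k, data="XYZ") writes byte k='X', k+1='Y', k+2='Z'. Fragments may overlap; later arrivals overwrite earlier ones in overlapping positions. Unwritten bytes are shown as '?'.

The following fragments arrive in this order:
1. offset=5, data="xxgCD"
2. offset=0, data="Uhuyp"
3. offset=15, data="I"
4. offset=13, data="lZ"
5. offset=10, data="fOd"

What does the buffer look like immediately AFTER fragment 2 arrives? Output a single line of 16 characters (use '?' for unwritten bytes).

Fragment 1: offset=5 data="xxgCD" -> buffer=?????xxgCD??????
Fragment 2: offset=0 data="Uhuyp" -> buffer=UhuypxxgCD??????

Answer: UhuypxxgCD??????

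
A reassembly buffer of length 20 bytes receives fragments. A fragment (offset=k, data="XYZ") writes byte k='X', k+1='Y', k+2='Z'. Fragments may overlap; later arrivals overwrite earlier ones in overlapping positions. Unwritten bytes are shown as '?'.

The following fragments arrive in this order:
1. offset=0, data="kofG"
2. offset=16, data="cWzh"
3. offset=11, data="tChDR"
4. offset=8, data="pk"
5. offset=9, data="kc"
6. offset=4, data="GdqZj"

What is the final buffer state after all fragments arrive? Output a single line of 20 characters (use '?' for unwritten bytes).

Answer: kofGGdqZjkctChDRcWzh

Derivation:
Fragment 1: offset=0 data="kofG" -> buffer=kofG????????????????
Fragment 2: offset=16 data="cWzh" -> buffer=kofG????????????cWzh
Fragment 3: offset=11 data="tChDR" -> buffer=kofG???????tChDRcWzh
Fragment 4: offset=8 data="pk" -> buffer=kofG????pk?tChDRcWzh
Fragment 5: offset=9 data="kc" -> buffer=kofG????pkctChDRcWzh
Fragment 6: offset=4 data="GdqZj" -> buffer=kofGGdqZjkctChDRcWzh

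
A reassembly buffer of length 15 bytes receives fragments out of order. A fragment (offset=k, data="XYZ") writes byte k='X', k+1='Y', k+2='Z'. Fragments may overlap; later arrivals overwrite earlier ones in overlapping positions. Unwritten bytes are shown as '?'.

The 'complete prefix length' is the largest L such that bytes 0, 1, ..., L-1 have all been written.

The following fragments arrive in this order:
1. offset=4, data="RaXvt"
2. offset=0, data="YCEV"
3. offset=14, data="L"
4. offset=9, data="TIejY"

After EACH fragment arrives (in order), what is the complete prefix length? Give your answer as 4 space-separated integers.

Answer: 0 9 9 15

Derivation:
Fragment 1: offset=4 data="RaXvt" -> buffer=????RaXvt?????? -> prefix_len=0
Fragment 2: offset=0 data="YCEV" -> buffer=YCEVRaXvt?????? -> prefix_len=9
Fragment 3: offset=14 data="L" -> buffer=YCEVRaXvt?????L -> prefix_len=9
Fragment 4: offset=9 data="TIejY" -> buffer=YCEVRaXvtTIejYL -> prefix_len=15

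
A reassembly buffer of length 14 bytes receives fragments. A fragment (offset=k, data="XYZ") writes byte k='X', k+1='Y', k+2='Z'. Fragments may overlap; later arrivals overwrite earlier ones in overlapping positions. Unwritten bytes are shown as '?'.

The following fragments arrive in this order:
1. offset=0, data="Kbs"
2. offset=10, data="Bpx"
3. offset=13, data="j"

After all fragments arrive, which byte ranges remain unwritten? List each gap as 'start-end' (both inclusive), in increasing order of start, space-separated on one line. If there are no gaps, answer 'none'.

Answer: 3-9

Derivation:
Fragment 1: offset=0 len=3
Fragment 2: offset=10 len=3
Fragment 3: offset=13 len=1
Gaps: 3-9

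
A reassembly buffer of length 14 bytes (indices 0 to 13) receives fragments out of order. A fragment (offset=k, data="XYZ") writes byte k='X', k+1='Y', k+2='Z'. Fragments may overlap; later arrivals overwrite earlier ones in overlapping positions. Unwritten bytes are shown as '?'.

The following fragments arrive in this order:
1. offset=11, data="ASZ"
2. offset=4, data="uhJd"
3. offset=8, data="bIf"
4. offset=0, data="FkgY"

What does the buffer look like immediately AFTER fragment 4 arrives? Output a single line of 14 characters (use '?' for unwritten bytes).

Fragment 1: offset=11 data="ASZ" -> buffer=???????????ASZ
Fragment 2: offset=4 data="uhJd" -> buffer=????uhJd???ASZ
Fragment 3: offset=8 data="bIf" -> buffer=????uhJdbIfASZ
Fragment 4: offset=0 data="FkgY" -> buffer=FkgYuhJdbIfASZ

Answer: FkgYuhJdbIfASZ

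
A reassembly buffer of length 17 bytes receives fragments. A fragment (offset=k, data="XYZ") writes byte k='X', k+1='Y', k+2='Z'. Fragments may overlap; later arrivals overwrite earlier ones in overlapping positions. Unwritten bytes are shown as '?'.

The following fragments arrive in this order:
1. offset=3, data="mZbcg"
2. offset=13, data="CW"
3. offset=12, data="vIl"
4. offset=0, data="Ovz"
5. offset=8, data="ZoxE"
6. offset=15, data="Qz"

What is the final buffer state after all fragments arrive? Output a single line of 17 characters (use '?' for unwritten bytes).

Answer: OvzmZbcgZoxEvIlQz

Derivation:
Fragment 1: offset=3 data="mZbcg" -> buffer=???mZbcg?????????
Fragment 2: offset=13 data="CW" -> buffer=???mZbcg?????CW??
Fragment 3: offset=12 data="vIl" -> buffer=???mZbcg????vIl??
Fragment 4: offset=0 data="Ovz" -> buffer=OvzmZbcg????vIl??
Fragment 5: offset=8 data="ZoxE" -> buffer=OvzmZbcgZoxEvIl??
Fragment 6: offset=15 data="Qz" -> buffer=OvzmZbcgZoxEvIlQz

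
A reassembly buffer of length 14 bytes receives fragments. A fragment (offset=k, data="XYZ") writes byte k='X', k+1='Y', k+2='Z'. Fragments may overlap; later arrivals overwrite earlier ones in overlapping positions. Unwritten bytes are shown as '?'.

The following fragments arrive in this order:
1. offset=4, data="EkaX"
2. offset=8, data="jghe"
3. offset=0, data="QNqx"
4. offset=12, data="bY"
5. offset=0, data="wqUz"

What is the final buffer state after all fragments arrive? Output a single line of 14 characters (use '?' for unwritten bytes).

Fragment 1: offset=4 data="EkaX" -> buffer=????EkaX??????
Fragment 2: offset=8 data="jghe" -> buffer=????EkaXjghe??
Fragment 3: offset=0 data="QNqx" -> buffer=QNqxEkaXjghe??
Fragment 4: offset=12 data="bY" -> buffer=QNqxEkaXjghebY
Fragment 5: offset=0 data="wqUz" -> buffer=wqUzEkaXjghebY

Answer: wqUzEkaXjghebY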